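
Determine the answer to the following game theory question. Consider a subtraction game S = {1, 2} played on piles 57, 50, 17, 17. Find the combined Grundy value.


Subtraction set: {1, 2}
For this subtraction set, G(n) = n mod 3 (period = max + 1 = 3).
Pile 1 (size 57): G(57) = 57 mod 3 = 0
Pile 2 (size 50): G(50) = 50 mod 3 = 2
Pile 3 (size 17): G(17) = 17 mod 3 = 2
Pile 4 (size 17): G(17) = 17 mod 3 = 2
Total Grundy value = XOR of all: 0 XOR 2 XOR 2 XOR 2 = 2

2


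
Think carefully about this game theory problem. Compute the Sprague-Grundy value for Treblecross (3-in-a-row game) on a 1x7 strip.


Treblecross: place X on empty cells; 3-in-a-row wins.
Playing within two cells of an existing X lets the opponent win at once, so sensible play treats the cells i-2..i+2 around each X as dead. The player left with no safe cell loses, so this is a normal-play take-away game on strips of safe cells.
Placing X at cell i (0-indexed) of a strip of k safe cells leaves independent strips of sizes max(0, i-2) and max(0, k-i-3). Hence G(k) = mex{ G(max(0,i-2)) XOR G(max(0,k-i-3)) : 0 <= i < k }, with G(0) = 0.
G(1): splits (0,0):0^0=0 -> mex({0}) = 1
G(2): splits (0,0):0^0=0 -> mex({0}) = 1
G(3): splits (0,0):0^0=0 -> mex({0}) = 1
G(4): splits (0,1):0^1=1 (0,0):0^0=0 -> mex({0, 1}) = 2
G(5): splits (0,2):0^1=1 (0,1):0^1=1 (0,0):0^0=0 -> mex({0, 1}) = 2
G(6) = mex({1}) = 0
G(7) = mex({0, 1, 2}) = 3
Therefore G(7) = 3.

3


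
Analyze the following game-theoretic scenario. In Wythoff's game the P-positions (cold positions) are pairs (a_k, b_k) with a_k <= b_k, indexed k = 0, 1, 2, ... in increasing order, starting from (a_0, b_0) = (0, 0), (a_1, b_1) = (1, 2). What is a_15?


By Wythoff's theorem, a_k = floor(k * phi) and b_k = floor(k * phi^2) = a_k + k, where phi = (1 + sqrt(5))/2 is the golden ratio.
phi = (1 + sqrt(5))/2 = 1.618034
k = 15
k * phi = 15 * 1.618034 = 24.270510
a_15 = floor(k * phi) = 24

24


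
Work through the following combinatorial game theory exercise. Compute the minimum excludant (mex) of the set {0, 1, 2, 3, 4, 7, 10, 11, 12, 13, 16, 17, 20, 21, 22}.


Set = {0, 1, 2, 3, 4, 7, 10, 11, 12, 13, 16, 17, 20, 21, 22}
0 is in the set.
1 is in the set.
2 is in the set.
3 is in the set.
4 is in the set.
5 is NOT in the set. This is the mex.
mex = 5

5


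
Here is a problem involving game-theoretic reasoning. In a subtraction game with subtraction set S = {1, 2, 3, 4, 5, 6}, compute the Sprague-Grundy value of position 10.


The subtraction set is S = {1, 2, 3, 4, 5, 6}.
G(k) = mex{ G(k - s) : s in S, s <= k }. We compute iteratively: G(0) = 0.
G(1) = mex({0}) = 1
G(2) = mex({0, 1}) = 2
G(3) = mex({0, 1, 2}) = 3
G(4) = mex({0, 1, 2, 3}) = 4
G(5) = mex({0, 1, 2, 3, 4}) = 5
G(6) = mex({0, 1, 2, 3, 4, 5}) = 6
G(7) = mex({1, 2, 3, 4, 5, 6}) = 0
G(8) = mex({0, 2, 3, 4, 5, 6}) = 1
G(9) = mex({0, 1, 3, 4, 5, 6}) = 2
G(10) = mex({0, 1, 2, 4, 5, 6}) = 3
Therefore G(10) = 3.

3


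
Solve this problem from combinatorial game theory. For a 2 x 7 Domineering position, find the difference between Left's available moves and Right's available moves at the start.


Board is 2 x 7 (rows x cols).
Left (vertical) placements: (rows-1) * cols = 1 * 7 = 7
Right (horizontal) placements: rows * (cols-1) = 2 * 6 = 12
Advantage = Left - Right = 7 - 12 = -5

-5


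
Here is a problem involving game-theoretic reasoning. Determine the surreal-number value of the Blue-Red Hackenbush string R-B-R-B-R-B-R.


Edges (from ground): R-B-R-B-R-B-R
By Berlekamp's sign-expansion rule, a Blue-Red Hackenbush stalk has the value of the surreal number whose sign sequence is the edge sequence with B -> + and R -> -.
Sign sequence: -+-+-+-
Trace the sign expansion in the surreal number tree, starting from 0:
Edge 1: R (sign -) -> bounds (-inf, 0), value = -1
Edge 2: B (sign +) -> bounds (-1, 0), value = -1/2
Edge 3: R (sign -) -> bounds (-1, -1/2), value = -3/4
Edge 4: B (sign +) -> bounds (-3/4, -1/2), value = -5/8
Edge 5: R (sign -) -> bounds (-3/4, -5/8), value = -11/16
Edge 6: B (sign +) -> bounds (-11/16, -5/8), value = -21/32
Edge 7: R (sign -) -> bounds (-11/16, -21/32), value = -43/64
Game value = -43/64

-43/64


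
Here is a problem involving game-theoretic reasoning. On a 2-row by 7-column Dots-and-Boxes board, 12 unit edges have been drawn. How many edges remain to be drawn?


Grid: 2 x 7 boxes, i.e. 3 rows and 8 columns of dots.
Horizontal edges: (rows + 1) * cols = 3 * 7 = 21
Vertical edges: rows * (cols + 1) = 2 * 8 = 16
Total edges: 21 + 16 = 37
Edges drawn: 12
Remaining: 37 - 12 = 25

25


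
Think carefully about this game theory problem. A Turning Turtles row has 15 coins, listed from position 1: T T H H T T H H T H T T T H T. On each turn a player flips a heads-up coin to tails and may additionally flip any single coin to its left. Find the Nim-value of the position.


Coins: T T H H T T H H T H T T T H T
Key fact: a single head at position k behaves exactly like a Nim heap of size k (turning it to T and optionally flipping a coin at j < k corresponds to moving the heap from k to j, or to 0), and heads combine as a disjunctive sum (two heads at the same place would cancel, matching j XOR j = 0). So the Nim-value is the XOR of the 1-indexed positions of the heads.
Face-up positions (1-indexed): [3, 4, 7, 8, 10, 14]
XOR 0 with 3: 0 XOR 3 = 3
XOR 3 with 4: 3 XOR 4 = 7
XOR 7 with 7: 7 XOR 7 = 0
XOR 0 with 8: 0 XOR 8 = 8
XOR 8 with 10: 8 XOR 10 = 2
XOR 2 with 14: 2 XOR 14 = 12
Nim-value = 12

12


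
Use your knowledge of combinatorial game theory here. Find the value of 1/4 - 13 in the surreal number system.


x = 1/4, y = 13
Converting to common denominator: 4
x = 1/4, y = 52/4
x - y = 1/4 - 13 = -51/4

-51/4


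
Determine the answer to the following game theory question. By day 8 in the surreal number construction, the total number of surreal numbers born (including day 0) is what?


Day 0: {|} = 0 is born. Count = 1.
Day n: the number of surreal numbers born by day n is 2^(n+1) - 1.
By day 0: 2^1 - 1 = 1
By day 1: 2^2 - 1 = 3
By day 2: 2^3 - 1 = 7
By day 3: 2^4 - 1 = 15
By day 4: 2^5 - 1 = 31
By day 5: 2^6 - 1 = 63
By day 6: 2^7 - 1 = 127
By day 7: 2^8 - 1 = 255
By day 8: 2^9 - 1 = 511
By day 8: 511 surreal numbers.

511


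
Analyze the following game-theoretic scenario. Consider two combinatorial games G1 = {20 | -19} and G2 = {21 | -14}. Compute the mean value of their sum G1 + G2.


G1 = {20 | -19}, G2 = {21 | -14}
Each is a switch {a | b} with numbers a > b; its mean value is (a + b)/2, and mean value is additive over game sums: m(G1 + G2) = m(G1) + m(G2).
Mean of G1 = (20 + (-19))/2 = 1/2 = 1/2
Mean of G2 = (21 + (-14))/2 = 7/2 = 7/2
Mean of G1 + G2 = 1/2 + 7/2 = 4

4


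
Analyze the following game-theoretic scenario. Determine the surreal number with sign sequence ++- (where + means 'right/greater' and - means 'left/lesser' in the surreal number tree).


Sign expansion: ++-
Rule: track bounds (lo, hi), initially (-inf, +inf). On '+', the current value becomes lo and we move to the simplest number in (value, hi): value + 1 if hi = +inf, otherwise the midpoint (value + hi)/2. On '-', the current value becomes hi and we move to value - 1 if lo = -inf, otherwise the midpoint (lo + value)/2.
Start at 0.
Step 1: sign = +, move right. Bounds: (0, +inf). Value = 1
Step 2: sign = +, move right. Bounds: (1, +inf). Value = 2
Step 3: sign = -, move left. Bounds: (1, 2). Value = 3/2
The surreal number with sign expansion ++- is 3/2.

3/2


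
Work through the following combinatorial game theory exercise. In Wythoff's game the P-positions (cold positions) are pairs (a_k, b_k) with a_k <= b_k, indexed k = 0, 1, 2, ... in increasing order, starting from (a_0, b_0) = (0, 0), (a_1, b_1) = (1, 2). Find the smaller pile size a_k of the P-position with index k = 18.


By Wythoff's theorem, a_k = floor(k * phi) and b_k = floor(k * phi^2) = a_k + k, where phi = (1 + sqrt(5))/2 is the golden ratio.
phi = (1 + sqrt(5))/2 = 1.618034
k = 18
k * phi = 18 * 1.618034 = 29.124612
a_18 = floor(k * phi) = 29

29


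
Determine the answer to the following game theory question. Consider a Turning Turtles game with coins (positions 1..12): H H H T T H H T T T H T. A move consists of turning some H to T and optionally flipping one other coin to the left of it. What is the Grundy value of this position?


Coins: H H H T T H H T T T H T
Key fact: a single head at position k behaves exactly like a Nim heap of size k (turning it to T and optionally flipping a coin at j < k corresponds to moving the heap from k to j, or to 0), and heads combine as a disjunctive sum (two heads at the same place would cancel, matching j XOR j = 0). So the Nim-value is the XOR of the 1-indexed positions of the heads.
Face-up positions (1-indexed): [1, 2, 3, 6, 7, 11]
XOR 0 with 1: 0 XOR 1 = 1
XOR 1 with 2: 1 XOR 2 = 3
XOR 3 with 3: 3 XOR 3 = 0
XOR 0 with 6: 0 XOR 6 = 6
XOR 6 with 7: 6 XOR 7 = 1
XOR 1 with 11: 1 XOR 11 = 10
Nim-value = 10

10


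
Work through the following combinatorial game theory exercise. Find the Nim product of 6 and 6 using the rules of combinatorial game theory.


Nim multiplication is bilinear over XOR: (u XOR v) * w = (u*w) XOR (v*w).
So we split each operand into its bit components and XOR the pairwise Nim products.
6 = 2 + 4 (as XOR of powers of 2).
6 = 2 + 4 (as XOR of powers of 2).
Using the standard Nim-product table on single bits:
  2*2 = 3,   2*4 = 8,   2*8 = 12,
  4*4 = 6,   4*8 = 11,  8*8 = 13,
and  1*x = x (identity), k*l = l*k (commutative).
Pairwise Nim products:
  2 * 2 = 3
  2 * 4 = 8
  4 * 2 = 8
  4 * 4 = 6
XOR them: 3 XOR 8 XOR 8 XOR 6 = 5.
Result: 6 * 6 = 5 (in Nim).

5


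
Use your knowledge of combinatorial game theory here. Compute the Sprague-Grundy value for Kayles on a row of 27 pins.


Kayles: a move removes 1 or 2 adjacent pins from a contiguous row.
Removing pins from a row of k leaves two independent rows (a, b) with a + b = k - 1 (one pin) or a + b = k - 2 (two pins); an end removal gives a = 0.
By Sprague-Grundy, G(k) = mex{ G(a) XOR G(b) } over all these splits. G(0) = 0.
G(1): splits (0,0):0^0=0 -> mex({0}) = 1
G(2): splits (0,1):0^1=1 (0,0):0^0=0 -> mex({0, 1}) = 2
G(3): splits (0,2):0^2=2 (1,1):1^1=0 (0,1):0^1=1 -> mex({0, 1, 2}) = 3
G(4): splits (0,3):0^3=3 (1,2):1^2=3 (0,2):0^2=2 (1,1):1^1=0 -> mex({0, 2, 3}) = 1
G(5): splits (0,4):0^1=1 (1,3):1^3=2 (2,2):2^2=0 (0,3):0^3=3 (1,2):1^2=3 -> mex({0, 1, 2, 3}) = 4
G(6) = mex({0, 1, 2, 4}) = 3
G(7) = mex({0, 1, 3, 4, 5}) = 2
G(8) = mex({0, 2, 3, 5, 6}) = 1
G(9) = mex({0, 1, 2, 3, 6, 7}) = 4
G(10) = mex({0, 1, 3, 4, 5, 7}) = 2
G(11) = mex({0, 1, 2, 3, 4, 5}) = 6
G(12) = mex({0, 1, 2, 3, 5, 6, 7}) = 4
G(13) = mex({0, 2, 3, 4, 6, 7}) = 1
G(14) = mex({0, 1, 4, 5, 6, 7}) = 2
G(15) = mex({0, 1, 2, 3, 4, 5, 6}) = 7
G(16) = mex({0, 2, 3, 5, 6, 7}) = 1
G(17) = mex({0, 1, 2, 3, 5, 6, 7}) = 4
G(18) = mex({0, 1, 2, 4, 5, 6}) = 3
G(19) = mex({0, 1, 3, 4, 5, 7}) = 2
G(20) = mex({0, 2, 3, 4, 5, 6, 7}) = 1
G(21) = mex({0, 1, 2, 3, 5, 6, 7}) = 4
G(22) = mex({0, 1, 2, 3, 4, 5, 7}) = 6
G(23) = mex({0, 1, 2, 3, 4, 5, 6}) = 7
G(24) = mex({0, 1, 2, 3, 5, 6, 7}) = 4
G(25) = mex({0, 2, 3, 4, 6, 7}) = 1
G(26) = mex({0, 1, 3, 4, 5, 6, 7}) = 2
G(27) = mex({0, 1, 2, 3, 4, 5, 6, 7}) = 8
Therefore G(27) = 8.

8


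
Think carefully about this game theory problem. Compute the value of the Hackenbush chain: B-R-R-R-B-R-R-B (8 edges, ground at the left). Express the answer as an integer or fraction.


Edges (from ground): B-R-R-R-B-R-R-B
By Berlekamp's sign-expansion rule, a Blue-Red Hackenbush stalk has the value of the surreal number whose sign sequence is the edge sequence with B -> + and R -> -.
Sign sequence: +---+--+
Trace the sign expansion in the surreal number tree, starting from 0:
Edge 1: B (sign +) -> bounds (0, +inf), value = 1
Edge 2: R (sign -) -> bounds (0, 1), value = 1/2
Edge 3: R (sign -) -> bounds (0, 1/2), value = 1/4
Edge 4: R (sign -) -> bounds (0, 1/4), value = 1/8
Edge 5: B (sign +) -> bounds (1/8, 1/4), value = 3/16
Edge 6: R (sign -) -> bounds (1/8, 3/16), value = 5/32
Edge 7: R (sign -) -> bounds (1/8, 5/32), value = 9/64
Edge 8: B (sign +) -> bounds (9/64, 5/32), value = 19/128
Game value = 19/128

19/128


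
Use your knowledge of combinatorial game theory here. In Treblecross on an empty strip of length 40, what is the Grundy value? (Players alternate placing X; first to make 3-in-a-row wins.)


Treblecross: place X on empty cells; 3-in-a-row wins.
Playing within two cells of an existing X lets the opponent win at once, so sensible play treats the cells i-2..i+2 around each X as dead. The player left with no safe cell loses, so this is a normal-play take-away game on strips of safe cells.
Placing X at cell i (0-indexed) of a strip of k safe cells leaves independent strips of sizes max(0, i-2) and max(0, k-i-3). Hence G(k) = mex{ G(max(0,i-2)) XOR G(max(0,k-i-3)) : 0 <= i < k }, with G(0) = 0.
G(1): splits (0,0):0^0=0 -> mex({0}) = 1
G(2): splits (0,0):0^0=0 -> mex({0}) = 1
G(3): splits (0,0):0^0=0 -> mex({0}) = 1
G(4): splits (0,1):0^1=1 (0,0):0^0=0 -> mex({0, 1}) = 2
G(5): splits (0,2):0^1=1 (0,1):0^1=1 (0,0):0^0=0 -> mex({0, 1}) = 2
G(6) = mex({1}) = 0
G(7) = mex({0, 1, 2}) = 3
G(8) = mex({0, 1, 2}) = 3
G(9) = mex({0, 2}) = 1
G(10) = mex({0, 2, 3}) = 1
G(11) = mex({0, 3}) = 1
G(12) = mex({1, 3}) = 0
G(13) = mex({0, 1, 2, 3}) = 4
G(14) = mex({0, 1, 2}) = 3
G(15) = mex({0, 1, 2}) = 3
G(16) = mex({0, 1, 2, 4}) = 3
G(17) = mex({0, 1, 3, 4}) = 2
G(18) = mex({0, 1, 3, 4}) = 2
G(19) = mex({0, 1, 3, 5}) = 2
G(20) = mex({0, 1, 2, 3, 5}) = 4
G(21) = mex({0, 1, 2, 3, 5}) = 4
G(22) = mex({1, 2, 6}) = 0
G(23) = mex({0, 1, 2, 3, 4, 6}) = 5
G(24) = mex({0, 1, 2, 3, 4}) = 5
G(25) = mex({0, 1, 3, 4, 7}) = 2
G(26) = mex({0, 1, 3, 4, 5, 7}) = 2
G(27) = mex({0, 1, 3, 5}) = 2
G(28) = mex({0, 1, 2, 5}) = 3
G(29) = mex({0, 1, 2, 4, 5, 6}) = 3
G(30) = mex({1, 2, 4, 6}) = 0
G(31) = mex({0, 1, 2, 3, 4, 6}) = 5
G(32) = mex({1, 2, 3, 4, 7}) = 0
G(33) = mex({0, 3, 7}) = 1
G(34) = mex({0, 2, 3, 5, 7}) = 1
G(35) = mex({0, 2, 3, 5, 6}) = 1
G(36) = mex({0, 1, 2, 5, 6}) = 3
G(37) = mex({0, 1, 2, 4, 5, 6}) = 3
G(38) = mex({0, 1, 2, 4}) = 3
G(39) = mex({0, 1, 2, 3, 4, 7}) = 5
G(40) = mex({0, 1, 2, 3, 4, 5, 7}) = 6
Therefore G(40) = 6.

6


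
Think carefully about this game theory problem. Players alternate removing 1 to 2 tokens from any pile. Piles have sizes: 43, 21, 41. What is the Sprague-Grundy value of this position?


Subtraction set: {1, 2}
For this subtraction set, G(n) = n mod 3 (period = max + 1 = 3).
Pile 1 (size 43): G(43) = 43 mod 3 = 1
Pile 2 (size 21): G(21) = 21 mod 3 = 0
Pile 3 (size 41): G(41) = 41 mod 3 = 2
Total Grundy value = XOR of all: 1 XOR 0 XOR 2 = 3

3


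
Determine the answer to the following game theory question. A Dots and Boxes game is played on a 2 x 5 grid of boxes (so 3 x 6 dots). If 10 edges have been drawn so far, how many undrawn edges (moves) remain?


Grid: 2 x 5 boxes, i.e. 3 rows and 6 columns of dots.
Horizontal edges: (rows + 1) * cols = 3 * 5 = 15
Vertical edges: rows * (cols + 1) = 2 * 6 = 12
Total edges: 15 + 12 = 27
Edges drawn: 10
Remaining: 27 - 10 = 17

17


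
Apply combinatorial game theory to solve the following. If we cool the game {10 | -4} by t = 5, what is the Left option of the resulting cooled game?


Original game: {10 | -4} (a switch {a | b} with a > b).
Cooling by t (for t below the temperature (a - b)/2 = 7) taxes each move by t: {a | b} cooled by t is {a - t | b + t}.
Cooling amount: t = 5
Cooled Left option: 10 - 5 = 5
Cooled Right option: -4 + 5 = 1
Cooled game: {5 | 1}
Left option = 5

5


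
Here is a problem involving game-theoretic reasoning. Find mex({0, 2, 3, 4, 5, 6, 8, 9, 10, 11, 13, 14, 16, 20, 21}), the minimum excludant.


Set = {0, 2, 3, 4, 5, 6, 8, 9, 10, 11, 13, 14, 16, 20, 21}
0 is in the set.
1 is NOT in the set. This is the mex.
mex = 1

1


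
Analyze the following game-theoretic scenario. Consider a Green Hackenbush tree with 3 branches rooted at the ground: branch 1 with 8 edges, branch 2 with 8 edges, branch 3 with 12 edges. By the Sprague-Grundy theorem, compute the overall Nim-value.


The tree has 3 branches from the ground vertex.
In Green Hackenbush, the Nim-value of a simple path of length k is k.
Branch 1: length 8, Nim-value = 8
Branch 2: length 8, Nim-value = 8
Branch 3: length 12, Nim-value = 12
Total Nim-value = XOR of all branch values:
0 XOR 8 = 8
8 XOR 8 = 0
0 XOR 12 = 12
Nim-value of the tree = 12

12


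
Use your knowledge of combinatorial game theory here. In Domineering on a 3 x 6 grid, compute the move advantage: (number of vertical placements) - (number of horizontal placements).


Board is 3 x 6 (rows x cols).
Left (vertical) placements: (rows-1) * cols = 2 * 6 = 12
Right (horizontal) placements: rows * (cols-1) = 3 * 5 = 15
Advantage = Left - Right = 12 - 15 = -3

-3


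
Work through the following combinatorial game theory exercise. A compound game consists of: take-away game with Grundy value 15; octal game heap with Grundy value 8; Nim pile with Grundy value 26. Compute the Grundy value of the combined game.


By the Sprague-Grundy theorem, the Grundy value of a sum of games is the XOR of individual Grundy values.
take-away game: Grundy value = 15. Running XOR: 0 XOR 15 = 15
octal game heap: Grundy value = 8. Running XOR: 15 XOR 8 = 7
Nim pile: Grundy value = 26. Running XOR: 7 XOR 26 = 29
The combined Grundy value is 29.

29


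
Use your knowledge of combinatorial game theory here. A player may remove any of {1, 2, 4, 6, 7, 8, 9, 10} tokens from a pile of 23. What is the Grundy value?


The subtraction set is S = {1, 2, 4, 6, 7, 8, 9, 10}.
G(k) = mex{ G(k - s) : s in S, s <= k }. We compute iteratively: G(0) = 0.
G(1) = mex({0}) = 1
G(2) = mex({0, 1}) = 2
G(3) = mex({1, 2}) = 0
G(4) = mex({0, 2}) = 1
G(5) = mex({0, 1}) = 2
G(6) = mex({0, 1, 2}) = 3
G(7) = mex({0, 1, 2, 3}) = 4
G(8) = mex({0, 1, 2, 3, 4}) = 5
G(9) = mex({0, 1, 2, 4, 5}) = 3
G(10) = mex({0, 1, 2, 3, 5}) = 4
G(11) = mex({0, 1, 2, 3, 4}) = 5
G(12) = mex({0, 1, 2, 3, 4, 5}) = 6
G(13) = mex({0, 1, 2, 3, 4, 5, 6}) = 7
G(14) = mex({1, 2, 3, 4, 5, 6, 7}) = 0
G(15) = mex({0, 2, 3, 4, 5, 7}) = 1
G(16) = mex({0, 1, 3, 4, 5, 6}) = 2
G(17) = mex({1, 2, 3, 4, 5, 7}) = 0
G(18) = mex({0, 2, 3, 4, 5, 6}) = 1
G(19) = mex({0, 1, 3, 4, 5, 6, 7}) = 2
G(20) = mex({0, 1, 2, 4, 5, 6, 7}) = 3
G(21) = mex({0, 1, 2, 3, 5, 6, 7}) = 4
G(22) = mex({0, 1, 2, 3, 4, 6, 7}) = 5
G(23) = mex({0, 1, 2, 4, 5, 7}) = 3
Therefore G(23) = 3.

3


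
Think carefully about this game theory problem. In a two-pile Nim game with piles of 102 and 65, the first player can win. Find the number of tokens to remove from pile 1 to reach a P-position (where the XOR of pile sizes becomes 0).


Piles: 102 and 65
Current XOR: 102 XOR 65 = 39 (non-zero, so this is an N-position).
To make the XOR zero, we need to find a move that balances the piles.
For pile 1 (size 102): target = 102 XOR 39 = 65
We reduce pile 1 from 102 to 65.
Tokens removed: 102 - 65 = 37
Verification: 65 XOR 65 = 0

37


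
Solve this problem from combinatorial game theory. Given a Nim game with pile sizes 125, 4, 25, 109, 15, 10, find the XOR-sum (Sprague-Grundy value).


We need the XOR (exclusive or) of all pile sizes.
After XOR-ing pile 1 (size 125): 0 XOR 125 = 125
After XOR-ing pile 2 (size 4): 125 XOR 4 = 121
After XOR-ing pile 3 (size 25): 121 XOR 25 = 96
After XOR-ing pile 4 (size 109): 96 XOR 109 = 13
After XOR-ing pile 5 (size 15): 13 XOR 15 = 2
After XOR-ing pile 6 (size 10): 2 XOR 10 = 8
The Nim-value of this position is 8.

8


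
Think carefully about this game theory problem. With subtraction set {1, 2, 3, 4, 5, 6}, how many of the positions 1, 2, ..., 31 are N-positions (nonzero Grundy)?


Subtraction set S = {1, 2, 3, 4, 5, 6}, so G(n) = n mod 7.
G(n) = 0 when n is a multiple of 7.
Multiples of 7 in [1, 31]: 4
N-positions (nonzero Grundy) = 31 - 4 = 27

27


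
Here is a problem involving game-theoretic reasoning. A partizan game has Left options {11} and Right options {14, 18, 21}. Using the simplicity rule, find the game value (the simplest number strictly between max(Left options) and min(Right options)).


Left options: {11}, max = 11
Right options: {14, 18, 21}, min = 14
All options are numbers and max(Left) < min(Right), so by the simplicity theorem the value is the simplest (earliest-born) number strictly between 11 and 14.
Integers 12 through 13 all lie strictly between 11 and 14.
Among integers, the simplest (lowest birthday = smallest |n|; 0 is born on day 0, +-n on day n) is 12.
No non-integer in the interval can be simpler: if x is a non-integer in the interval, then floor(x) or ceil(x) also lies in the interval (the interval contains an integer), and both are proper prefixes of x's sign expansion, i.e. born earlier. So the game value is 12.
Game value = 12

12


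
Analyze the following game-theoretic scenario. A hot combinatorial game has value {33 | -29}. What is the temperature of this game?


The game is {33 | -29}, a switch {a | b} with numbers a > b.
Cooling {a | b} by t gives {a - t | b + t}, which stops being hot when a - t = b + t, i.e. at t = (a - b)/2. So the temperature of a switch is (a - b)/2.
Temperature = (Left option - Right option) / 2
= (33 - (-29)) / 2
= 62 / 2
= 31

31


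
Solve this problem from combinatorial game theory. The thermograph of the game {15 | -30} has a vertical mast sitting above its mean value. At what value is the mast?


Game = {15 | -30}, a switch {a | b} with numbers a > b.
Its thermograph has left wall a - t and right wall b + t, which meet at t = (a - b)/2, where both equal (a + b)/2. So the mast (mean value) is at (a + b)/2.
Mean = (15 + (-30))/2 = -15/2 = -15/2

-15/2


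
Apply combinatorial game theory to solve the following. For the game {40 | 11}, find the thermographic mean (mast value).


Game = {40 | 11}, a switch {a | b} with numbers a > b.
Its thermograph has left wall a - t and right wall b + t, which meet at t = (a - b)/2, where both equal (a + b)/2. So the mast (mean value) is at (a + b)/2.
Mean = (40 + (11))/2 = 51/2 = 51/2

51/2


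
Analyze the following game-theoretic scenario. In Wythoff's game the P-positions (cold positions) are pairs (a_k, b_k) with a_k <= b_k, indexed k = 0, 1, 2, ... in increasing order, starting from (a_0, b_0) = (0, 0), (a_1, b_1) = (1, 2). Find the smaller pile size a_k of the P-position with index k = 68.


By Wythoff's theorem, a_k = floor(k * phi) and b_k = floor(k * phi^2) = a_k + k, where phi = (1 + sqrt(5))/2 is the golden ratio.
phi = (1 + sqrt(5))/2 = 1.618034
k = 68
k * phi = 68 * 1.618034 = 110.026311
a_68 = floor(k * phi) = 110

110


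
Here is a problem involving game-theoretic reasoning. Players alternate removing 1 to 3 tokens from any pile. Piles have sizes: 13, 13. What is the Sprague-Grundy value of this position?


Subtraction set: {1, 2, 3}
For this subtraction set, G(n) = n mod 4 (period = max + 1 = 4).
Pile 1 (size 13): G(13) = 13 mod 4 = 1
Pile 2 (size 13): G(13) = 13 mod 4 = 1
Total Grundy value = XOR of all: 1 XOR 1 = 0

0


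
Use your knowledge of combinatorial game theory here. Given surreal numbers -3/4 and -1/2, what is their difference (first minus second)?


x = -3/4, y = -1/2
Converting to common denominator: 4
x = -3/4, y = -2/4
x - y = -3/4 - -1/2 = -1/4

-1/4


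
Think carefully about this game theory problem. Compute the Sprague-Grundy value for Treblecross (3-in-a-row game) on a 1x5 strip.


Treblecross: place X on empty cells; 3-in-a-row wins.
Playing within two cells of an existing X lets the opponent win at once, so sensible play treats the cells i-2..i+2 around each X as dead. The player left with no safe cell loses, so this is a normal-play take-away game on strips of safe cells.
Placing X at cell i (0-indexed) of a strip of k safe cells leaves independent strips of sizes max(0, i-2) and max(0, k-i-3). Hence G(k) = mex{ G(max(0,i-2)) XOR G(max(0,k-i-3)) : 0 <= i < k }, with G(0) = 0.
G(1): splits (0,0):0^0=0 -> mex({0}) = 1
G(2): splits (0,0):0^0=0 -> mex({0}) = 1
G(3): splits (0,0):0^0=0 -> mex({0}) = 1
G(4): splits (0,1):0^1=1 (0,0):0^0=0 -> mex({0, 1}) = 2
G(5): splits (0,2):0^1=1 (0,1):0^1=1 (0,0):0^0=0 -> mex({0, 1}) = 2
Therefore G(5) = 2.

2


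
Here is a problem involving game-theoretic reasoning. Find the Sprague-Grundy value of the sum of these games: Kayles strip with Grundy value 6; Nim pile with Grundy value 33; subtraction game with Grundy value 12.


By the Sprague-Grundy theorem, the Grundy value of a sum of games is the XOR of individual Grundy values.
Kayles strip: Grundy value = 6. Running XOR: 0 XOR 6 = 6
Nim pile: Grundy value = 33. Running XOR: 6 XOR 33 = 39
subtraction game: Grundy value = 12. Running XOR: 39 XOR 12 = 43
The combined Grundy value is 43.

43


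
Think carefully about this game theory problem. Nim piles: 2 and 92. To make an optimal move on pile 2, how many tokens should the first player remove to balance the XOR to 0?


Piles: 2 and 92
Current XOR: 2 XOR 92 = 94 (non-zero, so this is an N-position).
To make the XOR zero, we need to find a move that balances the piles.
For pile 2 (size 92): target = 92 XOR 94 = 2
We reduce pile 2 from 92 to 2.
Tokens removed: 92 - 2 = 90
Verification: 2 XOR 2 = 0

90


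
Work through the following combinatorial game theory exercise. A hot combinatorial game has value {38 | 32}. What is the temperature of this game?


The game is {38 | 32}, a switch {a | b} with numbers a > b.
Cooling {a | b} by t gives {a - t | b + t}, which stops being hot when a - t = b + t, i.e. at t = (a - b)/2. So the temperature of a switch is (a - b)/2.
Temperature = (Left option - Right option) / 2
= (38 - (32)) / 2
= 6 / 2
= 3

3


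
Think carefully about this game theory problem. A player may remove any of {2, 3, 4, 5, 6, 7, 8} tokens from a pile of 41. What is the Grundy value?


The subtraction set is S = {2, 3, 4, 5, 6, 7, 8}.
G(k) = mex{ G(k - s) : s in S, s <= k }. We compute iteratively: G(0) = 0.
G(1) = mex({}) = 0
G(2) = mex({0}) = 1
G(3) = mex({0}) = 1
G(4) = mex({0, 1}) = 2
G(5) = mex({0, 1}) = 2
G(6) = mex({0, 1, 2}) = 3
G(7) = mex({0, 1, 2}) = 3
G(8) = mex({0, 1, 2, 3}) = 4
G(9) = mex({0, 1, 2, 3}) = 4
G(10) = mex({1, 2, 3, 4}) = 0
G(11) = mex({1, 2, 3, 4}) = 0
G(12) = mex({0, 2, 3, 4}) = 1
G(13) = mex({0, 2, 3, 4}) = 1
G(14) = mex({0, 1, 3, 4}) = 2
G(15) = mex({0, 1, 3, 4}) = 2
G(16) = mex({0, 1, 2, 4}) = 3
G(17) = mex({0, 1, 2, 4}) = 3
Observe that G(10)..G(17) = 0, 0, 1, 1, 2, 2, 3, 3 repeats G(0)..G(7) = 0, 0, 1, 1, 2, 2, 3, 3.
For k >= max(S) = 8, G(k) is determined by the previous 8 values G(k-8)..G(k-1); a window of 8 consecutive values has recurred shifted by 10, so by induction G(k + 10) = G(k) for all k >= 0: the sequence is periodic from the start with period 10.
One period: G(0..9) = 0, 0, 1, 1, 2, 2, 3, 3, 4, 4.
41 mod 10 = 1, so G(41) = G(1) = 0.

0


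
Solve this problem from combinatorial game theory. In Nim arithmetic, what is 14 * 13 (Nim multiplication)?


Nim multiplication is bilinear over XOR: (u XOR v) * w = (u*w) XOR (v*w).
So we split each operand into its bit components and XOR the pairwise Nim products.
14 = 2 + 4 + 8 (as XOR of powers of 2).
13 = 1 + 4 + 8 (as XOR of powers of 2).
Using the standard Nim-product table on single bits:
  2*2 = 3,   2*4 = 8,   2*8 = 12,
  4*4 = 6,   4*8 = 11,  8*8 = 13,
and  1*x = x (identity), k*l = l*k (commutative).
Pairwise Nim products:
  2 * 1 = 2
  2 * 4 = 8
  2 * 8 = 12
  4 * 1 = 4
  4 * 4 = 6
  4 * 8 = 11
  8 * 1 = 8
  8 * 4 = 11
  8 * 8 = 13
XOR them: 2 XOR 8 XOR 12 XOR 4 XOR 6 XOR 11 XOR 8 XOR 11 XOR 13 = 1.
Result: 14 * 13 = 1 (in Nim).

1


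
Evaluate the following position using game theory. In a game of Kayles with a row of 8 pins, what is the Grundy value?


Kayles: a move removes 1 or 2 adjacent pins from a contiguous row.
Removing pins from a row of k leaves two independent rows (a, b) with a + b = k - 1 (one pin) or a + b = k - 2 (two pins); an end removal gives a = 0.
By Sprague-Grundy, G(k) = mex{ G(a) XOR G(b) } over all these splits. G(0) = 0.
G(1): splits (0,0):0^0=0 -> mex({0}) = 1
G(2): splits (0,1):0^1=1 (0,0):0^0=0 -> mex({0, 1}) = 2
G(3): splits (0,2):0^2=2 (1,1):1^1=0 (0,1):0^1=1 -> mex({0, 1, 2}) = 3
G(4): splits (0,3):0^3=3 (1,2):1^2=3 (0,2):0^2=2 (1,1):1^1=0 -> mex({0, 2, 3}) = 1
G(5): splits (0,4):0^1=1 (1,3):1^3=2 (2,2):2^2=0 (0,3):0^3=3 (1,2):1^2=3 -> mex({0, 1, 2, 3}) = 4
G(6) = mex({0, 1, 2, 4}) = 3
G(7) = mex({0, 1, 3, 4, 5}) = 2
G(8) = mex({0, 2, 3, 5, 6}) = 1
Therefore G(8) = 1.

1


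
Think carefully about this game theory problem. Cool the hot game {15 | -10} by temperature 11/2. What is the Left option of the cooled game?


Original game: {15 | -10} (a switch {a | b} with a > b).
Cooling by t (for t below the temperature (a - b)/2 = 25/2) taxes each move by t: {a | b} cooled by t is {a - t | b + t}.
Cooling amount: t = 11/2
Cooled Left option: 15 - 11/2 = 19/2
Cooled Right option: -10 + 11/2 = -9/2
Cooled game: {19/2 | -9/2}
Left option = 19/2

19/2


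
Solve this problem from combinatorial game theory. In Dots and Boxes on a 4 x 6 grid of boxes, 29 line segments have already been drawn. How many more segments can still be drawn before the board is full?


Grid: 4 x 6 boxes, i.e. 5 rows and 7 columns of dots.
Horizontal edges: (rows + 1) * cols = 5 * 6 = 30
Vertical edges: rows * (cols + 1) = 4 * 7 = 28
Total edges: 30 + 28 = 58
Edges drawn: 29
Remaining: 58 - 29 = 29

29


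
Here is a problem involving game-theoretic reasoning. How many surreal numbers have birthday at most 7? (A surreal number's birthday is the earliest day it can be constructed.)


Day 0: {|} = 0 is born. Count = 1.
Day n: the number of surreal numbers born by day n is 2^(n+1) - 1.
By day 0: 2^1 - 1 = 1
By day 1: 2^2 - 1 = 3
By day 2: 2^3 - 1 = 7
By day 3: 2^4 - 1 = 15
By day 4: 2^5 - 1 = 31
By day 5: 2^6 - 1 = 63
By day 6: 2^7 - 1 = 127
By day 7: 2^8 - 1 = 255
By day 7: 255 surreal numbers.

255


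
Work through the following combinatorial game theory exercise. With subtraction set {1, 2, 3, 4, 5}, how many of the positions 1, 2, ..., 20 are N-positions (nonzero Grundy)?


Subtraction set S = {1, 2, 3, 4, 5}, so G(n) = n mod 6.
G(n) = 0 when n is a multiple of 6.
Multiples of 6 in [1, 20]: 3
N-positions (nonzero Grundy) = 20 - 3 = 17

17


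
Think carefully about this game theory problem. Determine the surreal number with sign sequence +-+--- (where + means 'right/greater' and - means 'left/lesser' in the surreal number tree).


Sign expansion: +-+---
Rule: track bounds (lo, hi), initially (-inf, +inf). On '+', the current value becomes lo and we move to the simplest number in (value, hi): value + 1 if hi = +inf, otherwise the midpoint (value + hi)/2. On '-', the current value becomes hi and we move to value - 1 if lo = -inf, otherwise the midpoint (lo + value)/2.
Start at 0.
Step 1: sign = +, move right. Bounds: (0, +inf). Value = 1
Step 2: sign = -, move left. Bounds: (0, 1). Value = 1/2
Step 3: sign = +, move right. Bounds: (1/2, 1). Value = 3/4
Step 4: sign = -, move left. Bounds: (1/2, 3/4). Value = 5/8
Step 5: sign = -, move left. Bounds: (1/2, 5/8). Value = 9/16
Step 6: sign = -, move left. Bounds: (1/2, 9/16). Value = 17/32
The surreal number with sign expansion +-+--- is 17/32.

17/32


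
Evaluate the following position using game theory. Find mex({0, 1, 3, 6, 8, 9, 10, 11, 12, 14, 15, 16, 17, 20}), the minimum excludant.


Set = {0, 1, 3, 6, 8, 9, 10, 11, 12, 14, 15, 16, 17, 20}
0 is in the set.
1 is in the set.
2 is NOT in the set. This is the mex.
mex = 2

2


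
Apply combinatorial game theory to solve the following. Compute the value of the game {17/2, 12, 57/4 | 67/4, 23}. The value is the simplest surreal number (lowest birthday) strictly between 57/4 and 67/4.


Left options: {17/2, 12, 57/4}, max = 57/4
Right options: {67/4, 23}, min = 67/4
All options are numbers and max(Left) < min(Right), so by the simplicity theorem the value is the simplest (earliest-born) number strictly between 57/4 and 67/4.
Integers 15 through 16 all lie strictly between 57/4 and 67/4.
Among integers, the simplest (lowest birthday = smallest |n|; 0 is born on day 0, +-n on day n) is 15.
No non-integer in the interval can be simpler: if x is a non-integer in the interval, then floor(x) or ceil(x) also lies in the interval (the interval contains an integer), and both are proper prefixes of x's sign expansion, i.e. born earlier. So the game value is 15.
Game value = 15

15


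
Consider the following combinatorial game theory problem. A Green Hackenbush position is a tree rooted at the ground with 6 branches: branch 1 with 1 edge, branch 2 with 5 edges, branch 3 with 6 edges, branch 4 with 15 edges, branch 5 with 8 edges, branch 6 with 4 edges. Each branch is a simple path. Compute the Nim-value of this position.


The tree has 6 branches from the ground vertex.
In Green Hackenbush, the Nim-value of a simple path of length k is k.
Branch 1: length 1, Nim-value = 1
Branch 2: length 5, Nim-value = 5
Branch 3: length 6, Nim-value = 6
Branch 4: length 15, Nim-value = 15
Branch 5: length 8, Nim-value = 8
Branch 6: length 4, Nim-value = 4
Total Nim-value = XOR of all branch values:
0 XOR 1 = 1
1 XOR 5 = 4
4 XOR 6 = 2
2 XOR 15 = 13
13 XOR 8 = 5
5 XOR 4 = 1
Nim-value of the tree = 1

1


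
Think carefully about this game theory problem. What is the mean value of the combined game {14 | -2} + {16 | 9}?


G1 = {14 | -2}, G2 = {16 | 9}
Each is a switch {a | b} with numbers a > b; its mean value is (a + b)/2, and mean value is additive over game sums: m(G1 + G2) = m(G1) + m(G2).
Mean of G1 = (14 + (-2))/2 = 12/2 = 6
Mean of G2 = (16 + (9))/2 = 25/2 = 25/2
Mean of G1 + G2 = 6 + 25/2 = 37/2

37/2


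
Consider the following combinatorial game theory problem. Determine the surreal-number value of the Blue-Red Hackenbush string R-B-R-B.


Edges (from ground): R-B-R-B
By Berlekamp's sign-expansion rule, a Blue-Red Hackenbush stalk has the value of the surreal number whose sign sequence is the edge sequence with B -> + and R -> -.
Sign sequence: -+-+
Trace the sign expansion in the surreal number tree, starting from 0:
Edge 1: R (sign -) -> bounds (-inf, 0), value = -1
Edge 2: B (sign +) -> bounds (-1, 0), value = -1/2
Edge 3: R (sign -) -> bounds (-1, -1/2), value = -3/4
Edge 4: B (sign +) -> bounds (-3/4, -1/2), value = -5/8
Game value = -5/8

-5/8


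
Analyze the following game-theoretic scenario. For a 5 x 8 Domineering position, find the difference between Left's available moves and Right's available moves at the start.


Board is 5 x 8 (rows x cols).
Left (vertical) placements: (rows-1) * cols = 4 * 8 = 32
Right (horizontal) placements: rows * (cols-1) = 5 * 7 = 35
Advantage = Left - Right = 32 - 35 = -3

-3


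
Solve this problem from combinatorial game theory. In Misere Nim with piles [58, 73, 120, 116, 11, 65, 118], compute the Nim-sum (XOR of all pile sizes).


We need the XOR (exclusive or) of all pile sizes.
After XOR-ing pile 1 (size 58): 0 XOR 58 = 58
After XOR-ing pile 2 (size 73): 58 XOR 73 = 115
After XOR-ing pile 3 (size 120): 115 XOR 120 = 11
After XOR-ing pile 4 (size 116): 11 XOR 116 = 127
After XOR-ing pile 5 (size 11): 127 XOR 11 = 116
After XOR-ing pile 6 (size 65): 116 XOR 65 = 53
After XOR-ing pile 7 (size 118): 53 XOR 118 = 67
The Nim-value of this position is 67.

67


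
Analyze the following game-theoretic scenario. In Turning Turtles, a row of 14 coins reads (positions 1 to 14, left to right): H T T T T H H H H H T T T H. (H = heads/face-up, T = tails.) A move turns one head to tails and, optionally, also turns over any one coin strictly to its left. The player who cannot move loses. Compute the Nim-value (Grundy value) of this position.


Coins: H T T T T H H H H H T T T H
Key fact: a single head at position k behaves exactly like a Nim heap of size k (turning it to T and optionally flipping a coin at j < k corresponds to moving the heap from k to j, or to 0), and heads combine as a disjunctive sum (two heads at the same place would cancel, matching j XOR j = 0). So the Nim-value is the XOR of the 1-indexed positions of the heads.
Face-up positions (1-indexed): [1, 6, 7, 8, 9, 10, 14]
XOR 0 with 1: 0 XOR 1 = 1
XOR 1 with 6: 1 XOR 6 = 7
XOR 7 with 7: 7 XOR 7 = 0
XOR 0 with 8: 0 XOR 8 = 8
XOR 8 with 9: 8 XOR 9 = 1
XOR 1 with 10: 1 XOR 10 = 11
XOR 11 with 14: 11 XOR 14 = 5
Nim-value = 5

5


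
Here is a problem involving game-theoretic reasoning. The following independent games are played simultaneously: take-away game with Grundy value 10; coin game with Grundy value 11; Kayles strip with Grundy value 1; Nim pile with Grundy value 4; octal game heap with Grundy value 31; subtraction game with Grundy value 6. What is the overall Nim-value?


By the Sprague-Grundy theorem, the Grundy value of a sum of games is the XOR of individual Grundy values.
take-away game: Grundy value = 10. Running XOR: 0 XOR 10 = 10
coin game: Grundy value = 11. Running XOR: 10 XOR 11 = 1
Kayles strip: Grundy value = 1. Running XOR: 1 XOR 1 = 0
Nim pile: Grundy value = 4. Running XOR: 0 XOR 4 = 4
octal game heap: Grundy value = 31. Running XOR: 4 XOR 31 = 27
subtraction game: Grundy value = 6. Running XOR: 27 XOR 6 = 29
The combined Grundy value is 29.

29


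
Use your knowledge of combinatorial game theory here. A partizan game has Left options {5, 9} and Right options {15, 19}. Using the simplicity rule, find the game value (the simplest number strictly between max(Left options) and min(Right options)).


Left options: {5, 9}, max = 9
Right options: {15, 19}, min = 15
All options are numbers and max(Left) < min(Right), so by the simplicity theorem the value is the simplest (earliest-born) number strictly between 9 and 15.
Integers 10 through 14 all lie strictly between 9 and 15.
Among integers, the simplest (lowest birthday = smallest |n|; 0 is born on day 0, +-n on day n) is 10.
No non-integer in the interval can be simpler: if x is a non-integer in the interval, then floor(x) or ceil(x) also lies in the interval (the interval contains an integer), and both are proper prefixes of x's sign expansion, i.e. born earlier. So the game value is 10.
Game value = 10

10


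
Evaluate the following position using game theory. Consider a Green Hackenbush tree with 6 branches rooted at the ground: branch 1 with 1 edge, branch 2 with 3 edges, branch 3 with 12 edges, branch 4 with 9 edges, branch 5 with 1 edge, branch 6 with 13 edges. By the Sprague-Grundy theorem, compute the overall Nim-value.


The tree has 6 branches from the ground vertex.
In Green Hackenbush, the Nim-value of a simple path of length k is k.
Branch 1: length 1, Nim-value = 1
Branch 2: length 3, Nim-value = 3
Branch 3: length 12, Nim-value = 12
Branch 4: length 9, Nim-value = 9
Branch 5: length 1, Nim-value = 1
Branch 6: length 13, Nim-value = 13
Total Nim-value = XOR of all branch values:
0 XOR 1 = 1
1 XOR 3 = 2
2 XOR 12 = 14
14 XOR 9 = 7
7 XOR 1 = 6
6 XOR 13 = 11
Nim-value of the tree = 11

11


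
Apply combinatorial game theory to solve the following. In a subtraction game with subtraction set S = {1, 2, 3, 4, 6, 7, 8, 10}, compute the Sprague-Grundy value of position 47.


The subtraction set is S = {1, 2, 3, 4, 6, 7, 8, 10}.
G(k) = mex{ G(k - s) : s in S, s <= k }. We compute iteratively: G(0) = 0.
G(1) = mex({0}) = 1
G(2) = mex({0, 1}) = 2
G(3) = mex({0, 1, 2}) = 3
G(4) = mex({0, 1, 2, 3}) = 4
G(5) = mex({1, 2, 3, 4}) = 0
G(6) = mex({0, 2, 3, 4}) = 1
G(7) = mex({0, 1, 3, 4}) = 2
G(8) = mex({0, 1, 2, 4}) = 3
G(9) = mex({0, 1, 2, 3}) = 4
G(10) = mex({0, 1, 2, 3, 4}) = 5
G(11) = mex({0, 1, 2, 3, 4, 5}) = 6
G(12) = mex({0, 1, 2, 3, 4, 5, 6}) = 7
G(13) = mex({0, 1, 2, 3, 4, 5, 6, 7}) = 8
G(14) = mex({1, 2, 3, 4, 5, 6, 7, 8}) = 0
G(15) = mex({0, 2, 3, 4, 6, 7, 8}) = 1
G(16) = mex({0, 1, 3, 4, 5, 7, 8}) = 2
G(17) = mex({0, 1, 2, 4, 5, 6, 8}) = 3
G(18) = mex({0, 1, 2, 3, 5, 6, 7}) = 4
G(19) = mex({1, 2, 3, 4, 6, 7, 8}) = 0
G(20) = mex({0, 2, 3, 4, 5, 7, 8}) = 1
G(21) = mex({0, 1, 3, 4, 6, 8}) = 2
G(22) = mex({0, 1, 2, 4, 7}) = 3
G(23) = mex({0, 1, 2, 3, 8}) = 4
Observe that G(14)..G(23) = 0, 1, 2, 3, 4, 0, 1, 2, 3, 4 repeats G(0)..G(9) = 0, 1, 2, 3, 4, 0, 1, 2, 3, 4.
For k >= max(S) = 10, G(k) is determined by the previous 10 values G(k-10)..G(k-1); a window of 10 consecutive values has recurred shifted by 14, so by induction G(k + 14) = G(k) for all k >= 0: the sequence is periodic from the start with period 14.
One period: G(0..13) = 0, 1, 2, 3, 4, 0, 1, 2, 3, 4, 5, 6, 7, 8.
47 mod 14 = 5, so G(47) = G(5) = 0.

0
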